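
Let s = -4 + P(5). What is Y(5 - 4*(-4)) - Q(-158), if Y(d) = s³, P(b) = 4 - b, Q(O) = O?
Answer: 33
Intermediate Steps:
s = -5 (s = -4 + (4 - 1*5) = -4 + (4 - 5) = -4 - 1 = -5)
Y(d) = -125 (Y(d) = (-5)³ = -125)
Y(5 - 4*(-4)) - Q(-158) = -125 - 1*(-158) = -125 + 158 = 33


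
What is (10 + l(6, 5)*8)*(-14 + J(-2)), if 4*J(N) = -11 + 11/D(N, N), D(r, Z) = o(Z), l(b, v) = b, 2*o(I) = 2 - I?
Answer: -3567/4 ≈ -891.75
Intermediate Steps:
o(I) = 1 - I/2 (o(I) = (2 - I)/2 = 1 - I/2)
D(r, Z) = 1 - Z/2
J(N) = -11/4 + 11/(4*(1 - N/2)) (J(N) = (-11 + 11/(1 - N/2))/4 = -11/4 + 11/(4*(1 - N/2)))
(10 + l(6, 5)*8)*(-14 + J(-2)) = (10 + 6*8)*(-14 - 11*(-2)/(-8 + 4*(-2))) = (10 + 48)*(-14 - 11*(-2)/(-8 - 8)) = 58*(-14 - 11*(-2)/(-16)) = 58*(-14 - 11*(-2)*(-1/16)) = 58*(-14 - 11/8) = 58*(-123/8) = -3567/4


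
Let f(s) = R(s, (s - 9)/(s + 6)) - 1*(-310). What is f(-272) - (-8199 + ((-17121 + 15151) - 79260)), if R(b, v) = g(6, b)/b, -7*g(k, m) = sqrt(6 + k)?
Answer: 89739 + sqrt(3)/952 ≈ 89739.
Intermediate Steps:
g(k, m) = -sqrt(6 + k)/7
R(b, v) = -2*sqrt(3)/(7*b) (R(b, v) = (-sqrt(6 + 6)/7)/b = (-2*sqrt(3)/7)/b = -2*sqrt(3)/(7*b))
f(s) = 310 - 2*sqrt(3)/(7*s) (f(s) = -2*sqrt(3)/(7*s) - 1*(-310) = -2*sqrt(3)/(7*s) + 310 = 310 - 2*sqrt(3)/(7*s))
f(-272) - (-8199 + ((-17121 + 15151) - 79260)) = (310 - 2/7*sqrt(3)/(-272)) - (-8199 + ((-17121 + 15151) - 79260)) = (310 - 2/7*sqrt(3)*(-1/272)) - (-8199 + (-1970 - 79260)) = (310 + sqrt(3)/952) - (-8199 - 81230) = (310 + sqrt(3)/952) - 1*(-89429) = (310 + sqrt(3)/952) + 89429 = 89739 + sqrt(3)/952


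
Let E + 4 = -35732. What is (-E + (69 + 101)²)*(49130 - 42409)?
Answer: 434418556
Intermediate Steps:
E = -35736 (E = -4 - 35732 = -35736)
(-E + (69 + 101)²)*(49130 - 42409) = (-1*(-35736) + (69 + 101)²)*(49130 - 42409) = (35736 + 170²)*6721 = (35736 + 28900)*6721 = 64636*6721 = 434418556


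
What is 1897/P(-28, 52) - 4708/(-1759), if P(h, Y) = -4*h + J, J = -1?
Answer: 3859411/195249 ≈ 19.767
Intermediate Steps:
P(h, Y) = -1 - 4*h (P(h, Y) = -4*h - 1 = -1 - 4*h)
1897/P(-28, 52) - 4708/(-1759) = 1897/(-1 - 4*(-28)) - 4708/(-1759) = 1897/(-1 + 112) - 4708*(-1/1759) = 1897/111 + 4708/1759 = 3859411/195249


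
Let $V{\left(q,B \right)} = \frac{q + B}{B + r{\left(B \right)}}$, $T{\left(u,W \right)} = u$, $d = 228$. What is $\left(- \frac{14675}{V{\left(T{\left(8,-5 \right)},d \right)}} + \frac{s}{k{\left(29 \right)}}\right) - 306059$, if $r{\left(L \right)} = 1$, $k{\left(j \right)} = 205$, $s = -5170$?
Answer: $- \frac{3099454483}{9676} \approx -3.2032 \cdot 10^{5}$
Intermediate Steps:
$V{\left(q,B \right)} = \frac{B + q}{1 + B}$ ($V{\left(q,B \right)} = \frac{q + B}{B + 1} = \frac{B + q}{1 + B}$)
$\left(- \frac{14675}{V{\left(T{\left(8,-5 \right)},d \right)}} + \frac{s}{k{\left(29 \right)}}\right) - 306059 = \left(- \frac{14675}{\frac{1}{1 + 228} \left(228 + 8\right)} - \frac{5170}{205}\right) - 306059 = \left(- \frac{14675}{\frac{1}{229} \cdot 236} - \frac{1034}{41}\right) - 306059 = \left(- \frac{14675}{\frac{236}{229}} - \frac{1034}{41}\right) - 306059 = \left(\left(-14675\right) \frac{229}{236} - \frac{1034}{41}\right) - 306059 = \left(- \frac{3360575}{236} - \frac{1034}{41}\right) - 306059 = - \frac{138027599}{9676} - 306059 = - \frac{3099454483}{9676}$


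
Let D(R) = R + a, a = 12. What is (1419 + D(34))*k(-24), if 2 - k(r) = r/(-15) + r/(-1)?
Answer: -34574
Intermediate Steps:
D(R) = 12 + R (D(R) = R + 12 = 12 + R)
k(r) = 2 + 16*r/15 (k(r) = 2 - (r/(-15) + r/(-1)) = 2 - (r*(-1/15) + r*(-1)) = 2 - (-r/15 - r) = 2 - (-16)*r/15 = 2 + 16*r/15)
(1419 + D(34))*k(-24) = (1419 + (12 + 34))*(2 + (16/15)*(-24)) = (1419 + 46)*(2 - 128/5) = 1465*(-118/5) = -34574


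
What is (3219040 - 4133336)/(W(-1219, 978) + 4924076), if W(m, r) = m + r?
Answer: -914296/4923835 ≈ -0.18569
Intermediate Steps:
(3219040 - 4133336)/(W(-1219, 978) + 4924076) = (3219040 - 4133336)/((-1219 + 978) + 4924076) = -914296/(-241 + 4924076) = -914296/4923835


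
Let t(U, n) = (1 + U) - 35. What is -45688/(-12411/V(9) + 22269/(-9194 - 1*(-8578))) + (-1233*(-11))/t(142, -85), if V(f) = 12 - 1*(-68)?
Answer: 1717670273/4713348 ≈ 364.43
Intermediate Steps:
V(f) = 80 (V(f) = 12 + 68 = 80)
t(U, n) = -34 + U
-45688/(-12411/V(9) + 22269/(-9194 - 1*(-8578))) + (-1233*(-11))/t(142, -85) = -45688/(-12411/80 + 22269/(-9194 - 1*(-8578))) + (-1233*(-11))/(-34 + 142) = -45688/(-12411*1/80 + 22269/(-9194 + 8578)) + 13563/108 = -45688/(-12411/80 + 22269/(-616)) + 13563*(1/108) = -45688/(-12411/80 + 22269*(-1/616)) + 1507/12 = -45688/(-12411/80 - 22269/616) + 1507/12 = -45688/(-1178337/6160) + 1507/12 = -45688*(-6160/1178337) + 1507/12 = 281438080/1178337 + 1507/12 = 1717670273/4713348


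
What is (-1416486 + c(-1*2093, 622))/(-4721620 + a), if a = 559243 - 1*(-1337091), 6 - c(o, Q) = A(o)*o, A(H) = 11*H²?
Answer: -100854265447/2825286 ≈ -35697.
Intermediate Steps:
c(o, Q) = 6 - 11*o³ (c(o, Q) = 6 - 11*o²*o = 6 - 11*o³)
a = 1896334 (a = 559243 + 1337091 = 1896334)
(-1416486 + c(-1*2093, 622))/(-4721620 + a) = (-1416486 + (6 - 11*(-1*2093)³))/(-4721620 + 1896334) = (-1416486 + (6 - 11*(-2093)³))/(-2825286) = (-1416486 + (6 - 11*(-9168698357)))*(-1/2825286) = (-1416486 + (6 + 100855681927))*(-1/2825286) = (-1416486 + 100855681933)*(-1/2825286) = 100854265447*(-1/2825286) = -100854265447/2825286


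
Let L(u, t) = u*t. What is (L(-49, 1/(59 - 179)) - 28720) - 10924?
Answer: -4757231/120 ≈ -39644.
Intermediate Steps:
L(u, t) = t*u
(L(-49, 1/(59 - 179)) - 28720) - 10924 = (-49/(59 - 179) - 28720) - 10924 = (-49/(-120) - 28720) - 10924 = (-1/120*(-49) - 28720) - 10924 = (49/120 - 28720) - 10924 = -3446351/120 - 10924 = -4757231/120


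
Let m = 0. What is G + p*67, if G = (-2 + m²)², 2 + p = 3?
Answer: 71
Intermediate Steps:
p = 1 (p = -2 + 3 = 1)
G = 4 (G = (-2 + 0²)² = (-2 + 0)² = (-2)² = 4)
G + p*67 = 4 + 1*67 = 4 + 67 = 71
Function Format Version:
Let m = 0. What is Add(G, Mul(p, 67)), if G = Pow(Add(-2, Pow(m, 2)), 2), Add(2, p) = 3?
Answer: 71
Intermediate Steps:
p = 1 (p = Add(-2, 3) = 1)
G = 4 (G = Pow(Add(-2, Pow(0, 2)), 2) = Pow(Add(-2, 0), 2) = Pow(-2, 2) = 4)
Add(G, Mul(p, 67)) = Add(4, Mul(1, 67)) = Add(4, 67) = 71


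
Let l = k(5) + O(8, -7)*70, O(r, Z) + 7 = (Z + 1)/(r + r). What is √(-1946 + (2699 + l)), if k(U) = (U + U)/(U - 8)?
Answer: √8403/6 ≈ 15.278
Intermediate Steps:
O(r, Z) = -7 + (1 + Z)/(2*r) (O(r, Z) = -7 + (Z + 1)/(r + r) = -7 + (1 + Z)/((2*r)) = -7 + (1 + Z)*(1/(2*r)) = -7 + (1 + Z)/(2*r))
k(U) = 2*U/(-8 + U) (k(U) = (2*U)/(-8 + U) = 2*U/(-8 + U))
l = -6235/12 (l = 2*5/(-8 + 5) + ((½)*(1 - 7 - 14*8)/8)*70 = 2*5/(-3) + ((½)*(⅛)*(1 - 7 - 112))*70 = 2*5*(-⅓) + ((½)*(⅛)*(-118))*70 = -10/3 - 59/8*70 = -10/3 - 2065/4 = -6235/12 ≈ -519.58)
√(-1946 + (2699 + l)) = √(-1946 + (2699 - 6235/12)) = √(-1946 + 26153/12) = √(2801/12) = √8403/6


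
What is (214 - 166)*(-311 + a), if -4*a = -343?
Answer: -10812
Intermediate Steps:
a = 343/4 (a = -¼*(-343) = 343/4 ≈ 85.750)
(214 - 166)*(-311 + a) = (214 - 166)*(-311 + 343/4) = 48*(-901/4) = -10812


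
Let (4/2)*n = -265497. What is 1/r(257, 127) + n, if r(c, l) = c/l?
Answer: -68232475/514 ≈ -1.3275e+5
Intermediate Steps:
n = -265497/2 (n = (½)*(-265497) = -265497/2 ≈ -1.3275e+5)
1/r(257, 127) + n = 1/(257/127) - 265497/2 = 127/257 - 265497/2 = -68232475/514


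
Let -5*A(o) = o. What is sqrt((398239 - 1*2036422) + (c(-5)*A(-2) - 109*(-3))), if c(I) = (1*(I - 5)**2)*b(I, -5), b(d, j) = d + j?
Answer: 4*I*sqrt(102391) ≈ 1279.9*I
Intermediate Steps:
A(o) = -o/5
c(I) = (-5 + I)**3 (c(I) = (1*(I - 5)**2)*(I - 5) = (1*(-5 + I)**2)*(-5 + I) = (-5 + I)**2*(-5 + I) = (-5 + I)**3)
sqrt((398239 - 1*2036422) + (c(-5)*A(-2) - 109*(-3))) = sqrt((398239 - 1*2036422) + ((-5 - 5)**3*(-1/5*(-2)) - 109*(-3))) = sqrt((398239 - 2036422) + ((-10)**3*(2/5) + 327)) = sqrt(-1638183 + (-1000*2/5 + 327)) = sqrt(-1638183 + (-400 + 327)) = sqrt(-1638183 - 73) = sqrt(-1638256) = 4*I*sqrt(102391)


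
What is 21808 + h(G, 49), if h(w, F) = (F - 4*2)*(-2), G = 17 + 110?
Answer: 21726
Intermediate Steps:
G = 127
h(w, F) = 16 - 2*F (h(w, F) = (F - 8)*(-2) = (-8 + F)*(-2) = 16 - 2*F)
21808 + h(G, 49) = 21808 + (16 - 2*49) = 21808 + (16 - 98) = 21808 - 82 = 21726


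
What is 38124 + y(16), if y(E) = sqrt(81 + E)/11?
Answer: 38124 + sqrt(97)/11 ≈ 38125.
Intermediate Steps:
y(E) = sqrt(81 + E)/11 (y(E) = sqrt(81 + E)*(1/11) = sqrt(81 + E)/11)
38124 + y(16) = 38124 + sqrt(81 + 16)/11 = 38124 + sqrt(97)/11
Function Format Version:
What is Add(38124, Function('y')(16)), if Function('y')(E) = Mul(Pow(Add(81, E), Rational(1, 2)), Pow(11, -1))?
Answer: Add(38124, Mul(Rational(1, 11), Pow(97, Rational(1, 2)))) ≈ 38125.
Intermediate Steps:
Function('y')(E) = Mul(Rational(1, 11), Pow(Add(81, E), Rational(1, 2))) (Function('y')(E) = Mul(Pow(Add(81, E), Rational(1, 2)), Rational(1, 11)) = Mul(Rational(1, 11), Pow(Add(81, E), Rational(1, 2))))
Add(38124, Function('y')(16)) = Add(38124, Mul(Rational(1, 11), Pow(Add(81, 16), Rational(1, 2)))) = Add(38124, Mul(Rational(1, 11), Pow(97, Rational(1, 2))))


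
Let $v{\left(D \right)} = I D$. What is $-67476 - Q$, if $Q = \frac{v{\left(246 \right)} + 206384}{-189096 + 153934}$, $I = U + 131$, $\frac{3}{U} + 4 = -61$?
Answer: $- \frac{77101456684}{1142765} \approx -67469.0$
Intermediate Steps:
$U = - \frac{3}{65}$ ($U = \frac{3}{-4 - 61} = \frac{3}{-65} = 3 \left(- \frac{1}{65}\right) = - \frac{3}{65} \approx -0.046154$)
$I = \frac{8512}{65}$ ($I = - \frac{3}{65} + 131 = \frac{8512}{65} \approx 130.95$)
$v{\left(D \right)} = \frac{8512 D}{65}$
$Q = - \frac{7754456}{1142765}$ ($Q = \frac{\frac{8512}{65} \cdot 246 + 206384}{-189096 + 153934} = \frac{\frac{2093952}{65} + 206384}{-35162} = \frac{15508912}{65} \left(- \frac{1}{35162}\right) = - \frac{7754456}{1142765} \approx -6.7857$)
$-67476 - Q = -67476 - - \frac{7754456}{1142765} = -67476 + \frac{7754456}{1142765} = - \frac{77101456684}{1142765}$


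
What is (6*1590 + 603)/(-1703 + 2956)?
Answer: 1449/179 ≈ 8.0950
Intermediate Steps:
(6*1590 + 603)/(-1703 + 2956) = (9540 + 603)/1253 = 10143*(1/1253) = 1449/179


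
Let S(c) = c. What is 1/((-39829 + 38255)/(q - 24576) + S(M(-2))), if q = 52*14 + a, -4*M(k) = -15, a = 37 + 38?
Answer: 95092/362891 ≈ 0.26204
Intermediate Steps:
a = 75
M(k) = 15/4 (M(k) = -1/4*(-15) = 15/4)
q = 803 (q = 52*14 + 75 = 728 + 75 = 803)
1/((-39829 + 38255)/(q - 24576) + S(M(-2))) = 1/((-39829 + 38255)/(803 - 24576) + 15/4) = 1/(-1574/(-23773) + 15/4) = 1/(-1574*(-1/23773) + 15/4) = 1/(1574/23773 + 15/4) = 1/(362891/95092) = 95092/362891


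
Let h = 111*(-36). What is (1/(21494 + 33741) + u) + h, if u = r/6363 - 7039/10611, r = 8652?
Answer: -236505821283274/59195957085 ≈ -3995.3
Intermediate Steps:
h = -3996
u = 746305/1071711 (u = 8652/6363 - 7039/10611 = 8652*(1/6363) - 7039*1/10611 = 412/303 - 7039/10611 = 746305/1071711 ≈ 0.69637)
(1/(21494 + 33741) + u) + h = (1/(21494 + 33741) + 746305/1071711) - 3996 = (1/55235 + 746305/1071711) - 3996 = 41223228386/59195957085 - 3996 = -236505821283274/59195957085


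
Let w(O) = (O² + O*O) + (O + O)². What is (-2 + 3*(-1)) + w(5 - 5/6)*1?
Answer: 595/6 ≈ 99.167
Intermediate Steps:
w(O) = 6*O² (w(O) = (O² + O²) + (2*O)² = 2*O² + 4*O² = 6*O²)
(-2 + 3*(-1)) + w(5 - 5/6)*1 = (-2 + 3*(-1)) + (6*(5 - 5/6)²)*1 = (-2 - 3) + (6*(5 - 5/6)²)*1 = -5 + (6*(5 - 1*⅚)²)*1 = -5 + (6*(5 - ⅚)²)*1 = -5 + (6*(25/6)²)*1 = -5 + (6*(625/36))*1 = -5 + (625/6)*1 = -5 + 625/6 = 595/6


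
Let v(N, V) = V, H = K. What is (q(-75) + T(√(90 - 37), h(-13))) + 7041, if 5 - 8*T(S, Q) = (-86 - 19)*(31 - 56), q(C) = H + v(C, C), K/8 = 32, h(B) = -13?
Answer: 13789/2 ≈ 6894.5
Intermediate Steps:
K = 256 (K = 8*32 = 256)
H = 256
q(C) = 256 + C
T(S, Q) = -655/2 (T(S, Q) = 5/8 - (-86 - 19)*(31 - 56)/8 = 5/8 - (-105)*(-25)/8 = 5/8 - ⅛*2625 = 5/8 - 2625/8 = -655/2)
(q(-75) + T(√(90 - 37), h(-13))) + 7041 = ((256 - 75) - 655/2) + 7041 = (181 - 655/2) + 7041 = -293/2 + 7041 = 13789/2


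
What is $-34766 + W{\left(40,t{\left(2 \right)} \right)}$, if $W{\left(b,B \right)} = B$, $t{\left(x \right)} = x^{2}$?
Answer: $-34762$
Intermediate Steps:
$-34766 + W{\left(40,t{\left(2 \right)} \right)} = -34766 + 2^{2} = -34766 + 4 = -34762$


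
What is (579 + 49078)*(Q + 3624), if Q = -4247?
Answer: -30936311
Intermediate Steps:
(579 + 49078)*(Q + 3624) = (579 + 49078)*(-4247 + 3624) = 49657*(-623) = -30936311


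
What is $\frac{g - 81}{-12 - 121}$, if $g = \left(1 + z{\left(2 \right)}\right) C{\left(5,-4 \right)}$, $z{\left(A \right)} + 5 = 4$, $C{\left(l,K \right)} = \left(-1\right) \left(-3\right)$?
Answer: $\frac{81}{133} \approx 0.60902$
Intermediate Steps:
$C{\left(l,K \right)} = 3$
$z{\left(A \right)} = -1$ ($z{\left(A \right)} = -5 + 4 = -1$)
$g = 0$ ($g = \left(1 - 1\right) 3 = 0 \cdot 3 = 0$)
$\frac{g - 81}{-12 - 121} = \frac{0 - 81}{-12 - 121} = - \frac{81}{-133} = \left(-81\right) \left(- \frac{1}{133}\right) = \frac{81}{133}$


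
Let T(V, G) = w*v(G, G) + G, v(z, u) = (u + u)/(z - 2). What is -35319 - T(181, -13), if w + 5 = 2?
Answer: -176504/5 ≈ -35301.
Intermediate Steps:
w = -3 (w = -5 + 2 = -3)
v(z, u) = 2*u/(-2 + z) (v(z, u) = (2*u)/(-2 + z) = 2*u/(-2 + z))
T(V, G) = G - 6*G/(-2 + G) (T(V, G) = -6*G/(-2 + G) + G = G - 6*G/(-2 + G))
-35319 - T(181, -13) = -35319 - (-13)*(-8 - 13)/(-2 - 13) = -35319 - (-13)*(-21)/(-15) = -35319 - (-13)*(-1)*(-21)/15 = -35319 - 1*(-91/5) = -35319 + 91/5 = -176504/5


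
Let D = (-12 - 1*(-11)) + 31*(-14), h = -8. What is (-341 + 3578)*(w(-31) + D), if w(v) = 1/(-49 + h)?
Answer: -26754884/19 ≈ -1.4082e+6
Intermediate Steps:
D = -435 (D = (-12 + 11) - 434 = -1 - 434 = -435)
w(v) = -1/57 (w(v) = 1/(-49 - 8) = 1/(-57) = -1/57)
(-341 + 3578)*(w(-31) + D) = (-341 + 3578)*(-1/57 - 435) = 3237*(-24796/57) = -26754884/19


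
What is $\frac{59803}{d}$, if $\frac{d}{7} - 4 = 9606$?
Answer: $\frac{59803}{67270} \approx 0.889$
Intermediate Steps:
$d = 67270$ ($d = 28 + 7 \cdot 9606 = 28 + 67242 = 67270$)
$\frac{59803}{d} = \frac{59803}{67270}$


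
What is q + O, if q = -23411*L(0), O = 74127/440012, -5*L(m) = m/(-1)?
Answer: 74127/440012 ≈ 0.16847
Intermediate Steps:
L(m) = m/5 (L(m) = -m/(5*(-1)) = -m*(-1)/5 = -(-1)*m/5 = m/5)
O = 74127/440012 (O = 74127*(1/440012) = 74127/440012 ≈ 0.16847)
q = 0 (q = -23411*0/5 = -23411*0 = 0)
q + O = 0 + 74127/440012 = 74127/440012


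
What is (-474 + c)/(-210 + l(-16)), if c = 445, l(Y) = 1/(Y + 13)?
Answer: 87/631 ≈ 0.13788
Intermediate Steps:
l(Y) = 1/(13 + Y)
(-474 + c)/(-210 + l(-16)) = (-474 + 445)/(-210 + 1/(13 - 16)) = -29/(-210 + 1/(-3)) = -29/(-210 - ⅓) = -29/(-631/3) = -29*(-3/631) = 87/631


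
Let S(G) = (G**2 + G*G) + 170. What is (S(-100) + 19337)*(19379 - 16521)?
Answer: 112911006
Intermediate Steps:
S(G) = 170 + 2*G**2 (S(G) = (G**2 + G**2) + 170 = 2*G**2 + 170 = 170 + 2*G**2)
(S(-100) + 19337)*(19379 - 16521) = ((170 + 2*(-100)**2) + 19337)*(19379 - 16521) = ((170 + 2*10000) + 19337)*2858 = ((170 + 20000) + 19337)*2858 = (20170 + 19337)*2858 = 39507*2858 = 112911006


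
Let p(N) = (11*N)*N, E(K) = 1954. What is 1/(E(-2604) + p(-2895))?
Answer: 1/92193229 ≈ 1.0847e-8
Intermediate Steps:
p(N) = 11*N**2
1/(E(-2604) + p(-2895)) = 1/(1954 + 11*(-2895)**2) = 1/(1954 + 11*8381025) = 1/(1954 + 92191275) = 1/92193229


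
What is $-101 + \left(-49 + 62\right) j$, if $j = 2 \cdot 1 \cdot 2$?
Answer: $-49$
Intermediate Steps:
$j = 4$ ($j = 2 \cdot 2 = 4$)
$-101 + \left(-49 + 62\right) j = -101 + \left(-49 + 62\right) 4 = -101 + 13 \cdot 4 = -101 + 52 = -49$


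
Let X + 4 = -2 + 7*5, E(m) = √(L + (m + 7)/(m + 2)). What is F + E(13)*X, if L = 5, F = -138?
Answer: -138 + 29*√57/3 ≈ -65.018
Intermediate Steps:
E(m) = √(5 + (7 + m)/(2 + m)) (E(m) = √(5 + (m + 7)/(m + 2)) = √(5 + (7 + m)/(2 + m)))
X = 29 (X = -4 + (-2 + 7*5) = -4 + (-2 + 35) = -4 + 33 = 29)
F + E(13)*X = -138 + √((17 + 6*13)/(2 + 13))*29 = -138 + √((17 + 78)/15)*29 = -138 + √((1/15)*95)*29 = -138 + √(19/3)*29 = -138 + (√57/3)*29 = -138 + 29*√57/3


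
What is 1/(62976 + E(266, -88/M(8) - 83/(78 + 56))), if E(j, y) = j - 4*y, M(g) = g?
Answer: 67/4240328 ≈ 1.5801e-5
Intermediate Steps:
1/(62976 + E(266, -88/M(8) - 83/(78 + 56))) = 1/(62976 + (266 - 4*(-88/8 - 83/(78 + 56)))) = 1/(62976 + (266 - 4*(-88*1/8 - 83/134))) = 1/(62976 + (266 - 4*(-11 - 83*1/134))) = 1/(62976 + (266 - 4*(-11 - 83/134))) = 1/(62976 + (266 - 4*(-1557/134))) = 1/(62976 + (266 + 3114/67)) = 1/(62976 + 20936/67) = 1/(4240328/67) = 67/4240328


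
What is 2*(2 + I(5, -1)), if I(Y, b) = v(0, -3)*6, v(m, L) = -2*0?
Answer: 4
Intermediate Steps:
v(m, L) = 0
I(Y, b) = 0 (I(Y, b) = 0*6 = 0)
2*(2 + I(5, -1)) = 2*(2 + 0) = 2*2 = 4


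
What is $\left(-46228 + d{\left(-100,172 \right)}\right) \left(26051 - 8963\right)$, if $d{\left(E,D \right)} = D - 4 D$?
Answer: $-798761472$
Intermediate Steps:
$d{\left(E,D \right)} = - 3 D$ ($d{\left(E,D \right)} = D - 4 D = - 3 D$)
$\left(-46228 + d{\left(-100,172 \right)}\right) \left(26051 - 8963\right) = \left(-46228 - 516\right) \left(26051 - 8963\right) = \left(-46228 - 516\right) 17088 = \left(-46744\right) 17088 = -798761472$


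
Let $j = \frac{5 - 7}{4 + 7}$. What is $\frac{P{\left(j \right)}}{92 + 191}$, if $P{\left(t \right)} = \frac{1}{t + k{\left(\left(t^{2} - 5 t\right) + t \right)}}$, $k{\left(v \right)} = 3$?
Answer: $\frac{11}{8773} \approx 0.0012538$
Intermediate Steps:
$j = - \frac{2}{11} \approx -0.18182$
$P{\left(t \right)} = \frac{1}{3 + t}$ ($P{\left(t \right)} = \frac{1}{t + 3} = \frac{1}{3 + t}$)
$\frac{P{\left(j \right)}}{92 + 191} = \frac{1}{\left(3 - \frac{2}{11}\right) \left(92 + 191\right)} = \frac{1}{\frac{31}{11} \cdot 283} = \frac{11}{31} \cdot \frac{1}{283} = \frac{11}{8773}$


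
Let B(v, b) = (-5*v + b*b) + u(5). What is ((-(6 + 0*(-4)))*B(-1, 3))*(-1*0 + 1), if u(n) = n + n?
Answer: -144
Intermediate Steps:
u(n) = 2*n
B(v, b) = 10 + b**2 - 5*v (B(v, b) = (-5*v + b*b) + 2*5 = (-5*v + b**2) + 10 = (b**2 - 5*v) + 10 = 10 + b**2 - 5*v)
((-(6 + 0*(-4)))*B(-1, 3))*(-1*0 + 1) = ((-(6 + 0*(-4)))*(10 + 3**2 - 5*(-1)))*(-1*0 + 1) = ((-(6 + 0))*(10 + 9 + 5))*(0 + 1) = (-1*6*24)*1 = -6*24*1 = -144*1 = -144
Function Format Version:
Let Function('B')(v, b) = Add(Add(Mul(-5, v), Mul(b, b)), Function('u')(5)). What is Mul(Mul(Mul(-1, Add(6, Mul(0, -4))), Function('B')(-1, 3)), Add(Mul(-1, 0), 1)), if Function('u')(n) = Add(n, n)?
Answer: -144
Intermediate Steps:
Function('u')(n) = Mul(2, n)
Function('B')(v, b) = Add(10, Pow(b, 2), Mul(-5, v)) (Function('B')(v, b) = Add(Add(Mul(-5, v), Mul(b, b)), Mul(2, 5)) = Add(Add(Mul(-5, v), Pow(b, 2)), 10) = Add(Add(Pow(b, 2), Mul(-5, v)), 10) = Add(10, Pow(b, 2), Mul(-5, v)))
Mul(Mul(Mul(-1, Add(6, Mul(0, -4))), Function('B')(-1, 3)), Add(Mul(-1, 0), 1)) = Mul(Mul(Mul(-1, Add(6, Mul(0, -4))), Add(10, Pow(3, 2), Mul(-5, -1))), Add(Mul(-1, 0), 1)) = Mul(Mul(Mul(-1, Add(6, 0)), Add(10, 9, 5)), Add(0, 1)) = Mul(Mul(Mul(-1, 6), 24), 1) = Mul(Mul(-6, 24), 1) = Mul(-144, 1) = -144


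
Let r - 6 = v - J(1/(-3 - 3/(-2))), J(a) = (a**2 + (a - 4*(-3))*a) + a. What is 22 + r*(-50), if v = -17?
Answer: 1648/9 ≈ 183.11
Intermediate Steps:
J(a) = a + a**2 + a*(12 + a) (J(a) = (a**2 + (a + 12)*a) + a = (a**2 + (12 + a)*a) + a = (a**2 + a*(12 + a)) + a = a + a**2 + a*(12 + a))
r = -29/9 (r = 6 + (-17 - (13 + 2/(-3 - 3/(-2)))/(-3 - 3/(-2))) = 6 + (-17 - (13 + 2/(-3 - 3*(-1/2)))/(-3 - 3*(-1/2))) = 6 + (-17 - (13 + 2/(-3 + 3/2))/(-3 + 3/2)) = 6 + (-17 - (13 + 2/(-3/2))/(-3/2)) = 6 + (-17 - (-2)*(13 + 2*(-2/3))/3) = 6 + (-17 - (-2)*(13 - 4/3)/3) = 6 + (-17 - (-2)*35/(3*3)) = 6 + (-17 - 1*(-70/9)) = 6 + (-17 + 70/9) = 6 - 83/9 = -29/9 ≈ -3.2222)
22 + r*(-50) = 22 - 29/9*(-50) = 22 + 1450/9 = 1648/9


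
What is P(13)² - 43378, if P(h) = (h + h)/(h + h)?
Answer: -43377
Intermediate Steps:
P(h) = 1 (P(h) = (2*h)/((2*h)) = (2*h)*(1/(2*h)) = 1)
P(13)² - 43378 = 1² - 43378 = 1 - 43378 = -43377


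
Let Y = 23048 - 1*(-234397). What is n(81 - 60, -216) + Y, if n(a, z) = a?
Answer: 257466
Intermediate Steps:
Y = 257445 (Y = 23048 + 234397 = 257445)
n(81 - 60, -216) + Y = (81 - 60) + 257445 = 21 + 257445 = 257466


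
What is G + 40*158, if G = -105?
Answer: 6215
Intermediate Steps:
G + 40*158 = -105 + 40*158 = -105 + 6320 = 6215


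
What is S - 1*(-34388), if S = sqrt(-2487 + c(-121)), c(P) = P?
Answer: 34388 + 4*I*sqrt(163) ≈ 34388.0 + 51.069*I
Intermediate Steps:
S = 4*I*sqrt(163) (S = sqrt(-2487 - 121) = sqrt(-2608) = 4*I*sqrt(163) ≈ 51.069*I)
S - 1*(-34388) = 4*I*sqrt(163) - 1*(-34388) = 4*I*sqrt(163) + 34388 = 34388 + 4*I*sqrt(163)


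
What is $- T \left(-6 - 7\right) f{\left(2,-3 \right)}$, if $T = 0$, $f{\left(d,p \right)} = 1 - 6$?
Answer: $0$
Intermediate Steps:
$f{\left(d,p \right)} = -5$ ($f{\left(d,p \right)} = 1 - 6 = -5$)
$- T \left(-6 - 7\right) f{\left(2,-3 \right)} = \left(-1\right) 0 \left(-6 - 7\right) \left(-5\right) = 0 \left(\left(-13\right) \left(-5\right)\right) = 0 \cdot 65 = 0$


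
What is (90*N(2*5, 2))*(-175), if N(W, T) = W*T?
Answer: -315000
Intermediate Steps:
N(W, T) = T*W
(90*N(2*5, 2))*(-175) = (90*(2*(2*5)))*(-175) = (90*(2*10))*(-175) = (90*20)*(-175) = 1800*(-175) = -315000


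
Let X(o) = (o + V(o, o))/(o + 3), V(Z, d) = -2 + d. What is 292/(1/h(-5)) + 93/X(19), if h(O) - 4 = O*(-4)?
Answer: 42389/6 ≈ 7064.8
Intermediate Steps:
X(o) = (-2 + 2*o)/(3 + o) (X(o) = (o + (-2 + o))/(o + 3) = (-2 + 2*o)/(3 + o))
h(O) = 4 - 4*O (h(O) = 4 + O*(-4) = 4 - 4*O)
292/(1/h(-5)) + 93/X(19) = 292/(1/(4 - 4*(-5))) + 93/((2*(-1 + 19)/(3 + 19))) = 292/(1/(4 + 20)) + 93/((2*18/22)) = 292/(1/24) + 93/((2*(1/22)*18)) = 292/(1/24) + 93/(18/11) = 292*24 + 93*(11/18) = 7008 + 341/6 = 42389/6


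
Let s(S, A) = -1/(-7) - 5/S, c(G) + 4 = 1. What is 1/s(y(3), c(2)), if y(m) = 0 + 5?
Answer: -7/6 ≈ -1.1667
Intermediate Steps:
c(G) = -3 (c(G) = -4 + 1 = -3)
y(m) = 5
s(S, A) = ⅐ - 5/S (s(S, A) = -1*(-⅐) - 5/S = ⅐ - 5/S)
1/s(y(3), c(2)) = 1/((⅐)*(-35 + 5)/5) = 1/((⅐)*(⅕)*(-30)) = 1/(-6/7) = -7/6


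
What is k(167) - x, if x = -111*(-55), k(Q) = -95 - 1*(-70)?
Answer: -6130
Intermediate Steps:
k(Q) = -25 (k(Q) = -95 + 70 = -25)
x = 6105
k(167) - x = -25 - 1*6105 = -25 - 6105 = -6130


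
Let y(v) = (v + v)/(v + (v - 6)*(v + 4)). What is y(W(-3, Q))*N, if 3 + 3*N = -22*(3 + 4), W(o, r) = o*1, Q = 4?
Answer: -157/6 ≈ -26.167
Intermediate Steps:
W(o, r) = o
y(v) = 2*v/(v + (-6 + v)*(4 + v)) (y(v) = (2*v)/(v + (-6 + v)*(4 + v)) = 2*v/(v + (-6 + v)*(4 + v)))
N = -157/3 (N = -1 + (-22*(3 + 4))/3 = -1 + (-22*7)/3 = -1 + (⅓)*(-154) = -1 - 154/3 = -157/3 ≈ -52.333)
y(W(-3, Q))*N = (2*(-3)/(-24 + (-3)² - 1*(-3)))*(-157/3) = (2*(-3)/(-24 + 9 + 3))*(-157/3) = (2*(-3)/(-12))*(-157/3) = (2*(-3)*(-1/12))*(-157/3) = (½)*(-157/3) = -157/6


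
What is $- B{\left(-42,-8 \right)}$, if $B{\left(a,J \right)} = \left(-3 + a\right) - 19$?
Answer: $64$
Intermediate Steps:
$B{\left(a,J \right)} = -22 + a$
$- B{\left(-42,-8 \right)} = - (-22 - 42) = \left(-1\right) \left(-64\right) = 64$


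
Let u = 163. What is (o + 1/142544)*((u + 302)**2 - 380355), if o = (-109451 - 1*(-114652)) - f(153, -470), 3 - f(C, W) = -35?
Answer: -60396120239745/71272 ≈ -8.4740e+8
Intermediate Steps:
f(C, W) = 38 (f(C, W) = 3 - 1*(-35) = 3 + 35 = 38)
o = 5163 (o = (-109451 - 1*(-114652)) - 1*38 = (-109451 + 114652) - 38 = 5201 - 38 = 5163)
(o + 1/142544)*((u + 302)**2 - 380355) = (5163 + 1/142544)*((163 + 302)**2 - 380355) = (5163 + 1/142544)*(465**2 - 380355) = 735954673*(216225 - 380355)/142544 = (735954673/142544)*(-164130) = -60396120239745/71272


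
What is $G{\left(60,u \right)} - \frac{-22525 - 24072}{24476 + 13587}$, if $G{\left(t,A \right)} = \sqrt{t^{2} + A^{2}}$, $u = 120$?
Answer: $\frac{2741}{2239} + 60 \sqrt{5} \approx 135.39$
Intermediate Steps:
$G{\left(t,A \right)} = \sqrt{A^{2} + t^{2}}$
$G{\left(60,u \right)} - \frac{-22525 - 24072}{24476 + 13587} = \sqrt{120^{2} + 60^{2}} - \frac{-22525 - 24072}{24476 + 13587} = \sqrt{14400 + 3600} - - \frac{46597}{38063} = \sqrt{18000} - \left(-46597\right) \frac{1}{38063} = 60 \sqrt{5} - - \frac{2741}{2239} = 60 \sqrt{5} + \frac{2741}{2239} = \frac{2741}{2239} + 60 \sqrt{5}$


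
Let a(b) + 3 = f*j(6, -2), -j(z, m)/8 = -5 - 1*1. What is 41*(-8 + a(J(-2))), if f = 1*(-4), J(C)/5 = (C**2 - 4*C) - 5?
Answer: -8323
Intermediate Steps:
j(z, m) = 48 (j(z, m) = -8*(-5 - 1*1) = -8*(-5 - 1) = -8*(-6) = 48)
J(C) = -25 - 20*C + 5*C**2 (J(C) = 5*((C**2 - 4*C) - 5) = 5*(-5 + C**2 - 4*C) = -25 - 20*C + 5*C**2)
f = -4
a(b) = -195 (a(b) = -3 - 4*48 = -3 - 192 = -195)
41*(-8 + a(J(-2))) = 41*(-8 - 195) = 41*(-203) = -8323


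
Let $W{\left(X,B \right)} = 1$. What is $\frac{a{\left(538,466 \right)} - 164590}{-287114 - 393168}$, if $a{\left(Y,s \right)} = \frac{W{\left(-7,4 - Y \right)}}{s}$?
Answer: $\frac{2644791}{10931428} \approx 0.24194$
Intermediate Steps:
$a{\left(Y,s \right)} = \frac{1}{s}$ ($a{\left(Y,s \right)} = 1 \frac{1}{s} = \frac{1}{s}$)
$\frac{a{\left(538,466 \right)} - 164590}{-287114 - 393168} = \frac{\frac{1}{466} - 164590}{-287114 - 393168} = \frac{\frac{1}{466} - 164590}{-680282} = \left(- \frac{76698939}{466}\right) \left(- \frac{1}{680282}\right) = \frac{2644791}{10931428}$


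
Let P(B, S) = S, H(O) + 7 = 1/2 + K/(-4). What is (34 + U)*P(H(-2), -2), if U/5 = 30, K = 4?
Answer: -368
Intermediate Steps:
H(O) = -15/2 (H(O) = -7 + (1/2 + 4/(-4)) = -7 + (1*(½) + 4*(-¼)) = -7 + (½ - 1) = -7 - ½ = -15/2)
U = 150 (U = 5*30 = 150)
(34 + U)*P(H(-2), -2) = (34 + 150)*(-2) = 184*(-2) = -368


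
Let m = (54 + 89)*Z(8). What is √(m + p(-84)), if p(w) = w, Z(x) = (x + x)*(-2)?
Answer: 2*I*√1165 ≈ 68.264*I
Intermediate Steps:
Z(x) = -4*x (Z(x) = (2*x)*(-2) = -4*x)
m = -4576 (m = (54 + 89)*(-4*8) = 143*(-32) = -4576)
√(m + p(-84)) = √(-4576 - 84) = √(-4660) = 2*I*√1165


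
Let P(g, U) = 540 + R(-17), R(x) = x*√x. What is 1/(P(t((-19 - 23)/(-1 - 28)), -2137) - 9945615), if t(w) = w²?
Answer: I/(-9945075*I + 17*√17) ≈ -1.0055e-7 + 7.0869e-13*I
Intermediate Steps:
R(x) = x^(3/2)
P(g, U) = 540 - 17*I*√17 (P(g, U) = 540 + (-17)^(3/2) = 540 - 17*I*√17)
1/(P(t((-19 - 23)/(-1 - 28)), -2137) - 9945615) = 1/((540 - 17*I*√17) - 9945615) = 1/(-9945075 - 17*I*√17)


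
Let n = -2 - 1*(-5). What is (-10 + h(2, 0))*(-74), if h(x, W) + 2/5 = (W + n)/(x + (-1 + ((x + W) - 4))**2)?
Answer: 41218/55 ≈ 749.42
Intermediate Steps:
n = 3 (n = -2 + 5 = 3)
h(x, W) = -2/5 + (3 + W)/(x + (-5 + W + x)**2) (h(x, W) = -2/5 + (W + 3)/(x + (-1 + ((x + W) - 4))**2) = -2/5 + (3 + W)/(x + (-1 + ((W + x) - 4))**2) = -2/5 + (3 + W)/(x + (-1 + (-4 + W + x))**2) = -2/5 + (3 + W)/(x + (-5 + W + x)**2))
(-10 + h(2, 0))*(-74) = (-10 + (3 + 0 - 2/5*2 - 2*(-5 + 0 + 2)**2/5)/(2 + (-5 + 0 + 2)**2))*(-74) = (-10 + (3 + 0 - 4/5 - 2/5*(-3)**2)/(2 + (-3)**2))*(-74) = (-10 + (3 + 0 - 4/5 - 2/5*9)/(2 + 9))*(-74) = (-10 + (3 + 0 - 4/5 - 18/5)/11)*(-74) = (-10 + (1/11)*(-7/5))*(-74) = (-10 - 7/55)*(-74) = -557/55*(-74) = 41218/55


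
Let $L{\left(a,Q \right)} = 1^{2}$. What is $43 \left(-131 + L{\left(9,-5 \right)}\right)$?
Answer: $-5590$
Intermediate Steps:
$L{\left(a,Q \right)} = 1$
$43 \left(-131 + L{\left(9,-5 \right)}\right) = 43 \left(-131 + 1\right) = 43 \left(-130\right) = -5590$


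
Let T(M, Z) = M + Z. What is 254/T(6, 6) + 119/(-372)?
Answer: 2585/124 ≈ 20.847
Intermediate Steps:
254/T(6, 6) + 119/(-372) = 254/(6 + 6) + 119/(-372) = 254/12 + 119*(-1/372) = 254*(1/12) - 119/372 = 127/6 - 119/372 = 2585/124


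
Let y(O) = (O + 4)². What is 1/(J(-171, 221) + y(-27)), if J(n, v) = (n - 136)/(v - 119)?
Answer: 102/53651 ≈ 0.0019012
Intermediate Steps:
J(n, v) = (-136 + n)/(-119 + v)
y(O) = (4 + O)²
1/(J(-171, 221) + y(-27)) = 1/((-136 - 171)/(-119 + 221) + (4 - 27)²) = 1/(-307/102 + (-23)²) = 1/((1/102)*(-307) + 529) = 1/(-307/102 + 529) = 1/(53651/102) = 102/53651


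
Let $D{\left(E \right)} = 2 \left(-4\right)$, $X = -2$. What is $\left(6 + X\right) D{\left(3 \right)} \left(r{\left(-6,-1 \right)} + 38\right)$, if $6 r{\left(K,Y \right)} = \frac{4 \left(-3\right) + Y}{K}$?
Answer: $- \frac{11048}{9} \approx -1227.6$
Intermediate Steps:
$D{\left(E \right)} = -8$
$r{\left(K,Y \right)} = \frac{-12 + Y}{6 K}$ ($r{\left(K,Y \right)} = \frac{\left(4 \left(-3\right) + Y\right) \frac{1}{K}}{6} = \frac{\left(-12 + Y\right) \frac{1}{K}}{6} = \frac{\frac{1}{K} \left(-12 + Y\right)}{6} = \frac{-12 + Y}{6 K}$)
$\left(6 + X\right) D{\left(3 \right)} \left(r{\left(-6,-1 \right)} + 38\right) = \left(6 - 2\right) \left(-8\right) \left(\frac{-12 - 1}{6 \left(-6\right)} + 38\right) = 4 \left(-8\right) \left(\frac{1}{6} \left(- \frac{1}{6}\right) \left(-13\right) + 38\right) = - 32 \left(\frac{13}{36} + 38\right) = \left(-32\right) \frac{1381}{36} = - \frac{11048}{9}$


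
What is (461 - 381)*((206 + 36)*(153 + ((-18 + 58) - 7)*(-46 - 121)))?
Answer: -103730880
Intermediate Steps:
(461 - 381)*((206 + 36)*(153 + ((-18 + 58) - 7)*(-46 - 121))) = 80*(242*(153 + (40 - 7)*(-167))) = 80*(242*(153 + 33*(-167))) = 80*(242*(153 - 5511)) = 80*(242*(-5358)) = 80*(-1296636) = -103730880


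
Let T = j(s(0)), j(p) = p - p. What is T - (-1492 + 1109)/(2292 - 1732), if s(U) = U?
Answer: 383/560 ≈ 0.68393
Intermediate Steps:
j(p) = 0
T = 0
T - (-1492 + 1109)/(2292 - 1732) = 0 - (-1492 + 1109)/(2292 - 1732) = 0 - (-383)/560 = 0 - 1*(-383/560) = 0 + 383/560 = 383/560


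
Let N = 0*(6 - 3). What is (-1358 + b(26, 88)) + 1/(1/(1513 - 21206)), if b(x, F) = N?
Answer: -21051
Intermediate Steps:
N = 0 (N = 0*3 = 0)
b(x, F) = 0
(-1358 + b(26, 88)) + 1/(1/(1513 - 21206)) = (-1358 + 0) + 1/(1/(1513 - 21206)) = -1358 + 1/(1/(-19693)) = -1358 + 1/(-1/19693) = -1358 - 19693 = -21051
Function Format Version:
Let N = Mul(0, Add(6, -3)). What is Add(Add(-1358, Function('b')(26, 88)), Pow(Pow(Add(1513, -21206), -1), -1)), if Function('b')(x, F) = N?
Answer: -21051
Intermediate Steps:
N = 0 (N = Mul(0, 3) = 0)
Function('b')(x, F) = 0
Add(Add(-1358, Function('b')(26, 88)), Pow(Pow(Add(1513, -21206), -1), -1)) = Add(Add(-1358, 0), Pow(Pow(Add(1513, -21206), -1), -1)) = Add(-1358, Pow(Pow(-19693, -1), -1)) = Add(-1358, Pow(Rational(-1, 19693), -1)) = Add(-1358, -19693) = -21051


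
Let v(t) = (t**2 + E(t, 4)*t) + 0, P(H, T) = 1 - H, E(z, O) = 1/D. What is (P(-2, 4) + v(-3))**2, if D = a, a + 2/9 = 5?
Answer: 239121/1849 ≈ 129.32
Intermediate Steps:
a = 43/9 (a = -2/9 + 5 = 43/9 ≈ 4.7778)
D = 43/9 ≈ 4.7778
E(z, O) = 9/43 (E(z, O) = 1/(43/9) = 9/43)
v(t) = t**2 + 9*t/43 (v(t) = (t**2 + 9*t/43) + 0 = t**2 + 9*t/43)
(P(-2, 4) + v(-3))**2 = ((1 - 1*(-2)) + (1/43)*(-3)*(9 + 43*(-3)))**2 = ((1 + 2) + (1/43)*(-3)*(9 - 129))**2 = (3 + (1/43)*(-3)*(-120))**2 = (3 + 360/43)**2 = (489/43)**2 = 239121/1849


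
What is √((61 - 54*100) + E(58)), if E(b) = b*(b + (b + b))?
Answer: 7*√97 ≈ 68.942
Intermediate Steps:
E(b) = 3*b² (E(b) = b*(b + 2*b) = b*(3*b) = 3*b²)
√((61 - 54*100) + E(58)) = √((61 - 54*100) + 3*58²) = √((61 - 5400) + 3*3364) = √(-5339 + 10092) = √4753 = 7*√97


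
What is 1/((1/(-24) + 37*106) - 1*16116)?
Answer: -24/292657 ≈ -8.2007e-5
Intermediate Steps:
1/((1/(-24) + 37*106) - 1*16116) = 1/((-1/24 + 3922) - 16116) = 1/(94127/24 - 16116) = 1/(-292657/24) = -24/292657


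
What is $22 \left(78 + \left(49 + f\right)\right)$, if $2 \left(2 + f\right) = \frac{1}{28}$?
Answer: $\frac{77011}{28} \approx 2750.4$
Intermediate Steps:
$f = - \frac{111}{56}$ ($f = -2 + \frac{1}{2 \cdot 28} = -2 + \frac{1}{2} \cdot \frac{1}{28} = -2 + \frac{1}{56} = - \frac{111}{56} \approx -1.9821$)
$22 \left(78 + \left(49 + f\right)\right) = 22 \left(78 + \left(49 - \frac{111}{56}\right)\right) = 22 \left(78 + \frac{2633}{56}\right) = 22 \cdot \frac{7001}{56} = \frac{77011}{28}$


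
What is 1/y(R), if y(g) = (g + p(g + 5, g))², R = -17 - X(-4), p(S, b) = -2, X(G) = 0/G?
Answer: 1/361 ≈ 0.0027701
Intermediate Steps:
X(G) = 0
R = -17 (R = -17 - 1*0 = -17 + 0 = -17)
y(g) = (-2 + g)² (y(g) = (g - 2)² = (-2 + g)²)
1/y(R) = 1/((-2 - 17)²) = 1/((-19)²) = 1/361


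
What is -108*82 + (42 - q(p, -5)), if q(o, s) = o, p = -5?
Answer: -8809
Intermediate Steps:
-108*82 + (42 - q(p, -5)) = -108*82 + (42 - 1*(-5)) = -8856 + (42 + 5) = -8856 + 47 = -8809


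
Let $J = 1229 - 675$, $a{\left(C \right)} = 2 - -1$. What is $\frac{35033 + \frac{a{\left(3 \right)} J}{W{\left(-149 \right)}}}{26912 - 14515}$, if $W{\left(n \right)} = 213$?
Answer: $\frac{2487897}{880187} \approx 2.8266$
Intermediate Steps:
$a{\left(C \right)} = 3$ ($a{\left(C \right)} = 2 + 1 = 3$)
$J = 554$
$\frac{35033 + \frac{a{\left(3 \right)} J}{W{\left(-149 \right)}}}{26912 - 14515} = \frac{35033 + \frac{3 \cdot 554}{213}}{26912 - 14515} = \frac{35033 + 1662 \cdot \frac{1}{213}}{12397} = \left(35033 + \frac{554}{71}\right) \frac{1}{12397} = \frac{2487897}{71} \cdot \frac{1}{12397} = \frac{2487897}{880187}$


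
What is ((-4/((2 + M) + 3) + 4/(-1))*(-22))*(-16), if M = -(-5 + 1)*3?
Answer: -25344/17 ≈ -1490.8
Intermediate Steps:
M = 12 (M = -1*(-4)*3 = 4*3 = 12)
((-4/((2 + M) + 3) + 4/(-1))*(-22))*(-16) = ((-4/((2 + 12) + 3) + 4/(-1))*(-22))*(-16) = ((-4/(14 + 3) + 4*(-1))*(-22))*(-16) = ((-4/17 - 4)*(-22))*(-16) = -72/17*(-22)*(-16) = (1584/17)*(-16) = -25344/17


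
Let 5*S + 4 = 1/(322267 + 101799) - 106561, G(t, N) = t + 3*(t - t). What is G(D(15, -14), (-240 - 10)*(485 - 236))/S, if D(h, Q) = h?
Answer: -31804950/45190593289 ≈ -0.00070380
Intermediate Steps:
G(t, N) = t (G(t, N) = t + 3*0 = t + 0 = t)
S = -45190593289/2120330 (S = -⅘ + (1/(322267 + 101799) - 106561)/5 = -⅘ + (1/424066 - 106561)/5 = -⅘ + (⅕)*(-45188897025/424066) = -⅘ - 9037779405/424066 = -45190593289/2120330 ≈ -21313.)
G(D(15, -14), (-240 - 10)*(485 - 236))/S = 15/(-45190593289/2120330) = 15*(-2120330/45190593289) = -31804950/45190593289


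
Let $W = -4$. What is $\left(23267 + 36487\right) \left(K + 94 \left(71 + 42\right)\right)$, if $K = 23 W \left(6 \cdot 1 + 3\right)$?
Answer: $585230676$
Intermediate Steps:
$K = -828$ ($K = 23 \left(-4\right) \left(6 \cdot 1 + 3\right) = - 92 \left(6 + 3\right) = \left(-92\right) 9 = -828$)
$\left(23267 + 36487\right) \left(K + 94 \left(71 + 42\right)\right) = \left(23267 + 36487\right) \left(-828 + 94 \left(71 + 42\right)\right) = 59754 \left(-828 + 94 \cdot 113\right) = 59754 \left(-828 + 10622\right) = 59754 \cdot 9794 = 585230676$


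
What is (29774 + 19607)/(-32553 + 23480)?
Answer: -49381/9073 ≈ -5.4426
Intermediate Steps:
(29774 + 19607)/(-32553 + 23480) = 49381/(-9073) = 49381*(-1/9073) = -49381/9073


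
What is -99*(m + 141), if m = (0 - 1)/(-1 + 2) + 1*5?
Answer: -14355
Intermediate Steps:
m = 4 (m = -1/1 + 5 = -1*1 + 5 = -1 + 5 = 4)
-99*(m + 141) = -99*(4 + 141) = -99*145 = -14355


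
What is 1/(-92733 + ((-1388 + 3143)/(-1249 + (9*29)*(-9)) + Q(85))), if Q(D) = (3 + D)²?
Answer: -3598/305792177 ≈ -1.1766e-5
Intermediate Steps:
1/(-92733 + ((-1388 + 3143)/(-1249 + (9*29)*(-9)) + Q(85))) = 1/(-92733 + ((-1388 + 3143)/(-1249 + (9*29)*(-9)) + (3 + 85)²)) = 1/(-92733 + (1755/(-1249 + 261*(-9)) + 88²)) = 1/(-92733 + (1755/(-1249 - 2349) + 7744)) = 1/(-92733 + (1755/(-3598) + 7744)) = 1/(-92733 + (1755*(-1/3598) + 7744)) = 1/(-92733 + (-1755/3598 + 7744)) = 1/(-92733 + 27861157/3598) = 1/(-305792177/3598) = -3598/305792177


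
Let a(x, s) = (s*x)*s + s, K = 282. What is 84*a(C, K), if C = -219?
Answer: -1462899816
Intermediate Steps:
a(x, s) = s + x*s² (a(x, s) = x*s² + s = s + x*s²)
84*a(C, K) = 84*(282*(1 + 282*(-219))) = 84*(282*(1 - 61758)) = 84*(282*(-61757)) = 84*(-17415474) = -1462899816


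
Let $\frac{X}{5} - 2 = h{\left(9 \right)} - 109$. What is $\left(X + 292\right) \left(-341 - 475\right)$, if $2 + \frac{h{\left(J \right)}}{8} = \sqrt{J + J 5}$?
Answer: $263568 - 97920 \sqrt{6} \approx 23714.0$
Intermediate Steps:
$h{\left(J \right)} = -16 + 8 \sqrt{6} \sqrt{J}$ ($h{\left(J \right)} = -16 + 8 \sqrt{J + J 5} = -16 + 8 \sqrt{J + 5 J} = -16 + 8 \sqrt{6 J} = -16 + 8 \sqrt{6} \sqrt{J}$)
$X = -615 + 120 \sqrt{6}$ ($X = 10 + 5 \left(\left(-16 + 8 \sqrt{6} \sqrt{9}\right) - 109\right) = 10 + 5 \left(\left(-16 + 8 \sqrt{6} \cdot 3\right) - 109\right) = 10 + 5 \left(\left(-16 + 24 \sqrt{6}\right) - 109\right) = 10 + 5 \left(-125 + 24 \sqrt{6}\right) = 10 - \left(625 - 120 \sqrt{6}\right) = -615 + 120 \sqrt{6} \approx -321.06$)
$\left(X + 292\right) \left(-341 - 475\right) = \left(\left(-615 + 120 \sqrt{6}\right) + 292\right) \left(-341 - 475\right) = \left(-323 + 120 \sqrt{6}\right) \left(-816\right) = 263568 - 97920 \sqrt{6}$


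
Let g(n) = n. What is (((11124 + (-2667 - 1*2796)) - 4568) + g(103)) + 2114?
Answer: 3310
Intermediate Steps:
(((11124 + (-2667 - 1*2796)) - 4568) + g(103)) + 2114 = (((11124 + (-2667 - 1*2796)) - 4568) + 103) + 2114 = (((11124 + (-2667 - 2796)) - 4568) + 103) + 2114 = (((11124 - 5463) - 4568) + 103) + 2114 = ((5661 - 4568) + 103) + 2114 = (1093 + 103) + 2114 = 1196 + 2114 = 3310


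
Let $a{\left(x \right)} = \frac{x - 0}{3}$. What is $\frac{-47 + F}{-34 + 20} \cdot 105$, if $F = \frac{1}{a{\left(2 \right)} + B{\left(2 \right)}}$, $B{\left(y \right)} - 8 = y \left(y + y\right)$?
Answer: $\frac{7041}{20} \approx 352.05$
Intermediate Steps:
$B{\left(y \right)} = 8 + 2 y^{2}$ ($B{\left(y \right)} = 8 + y \left(y + y\right) = 8 + y 2 y = 8 + 2 y^{2}$)
$a{\left(x \right)} = \frac{x}{3}$ ($a{\left(x \right)} = \left(x + 0\right) \frac{1}{3} = x \frac{1}{3} = \frac{x}{3}$)
$F = \frac{3}{50}$ ($F = \frac{1}{\frac{1}{3} \cdot 2 + \left(8 + 2 \cdot 2^{2}\right)} = \frac{1}{\frac{2}{3} + \left(8 + 2 \cdot 4\right)} = \frac{1}{\frac{2}{3} + \left(8 + 8\right)} = \frac{1}{\frac{2}{3} + 16} = \frac{1}{\frac{50}{3}} = \frac{3}{50} \approx 0.06$)
$\frac{-47 + F}{-34 + 20} \cdot 105 = \frac{-47 + \frac{3}{50}}{-34 + 20} \cdot 105 = - \frac{2347}{50 \left(-14\right)} 105 = \left(- \frac{2347}{50}\right) \left(- \frac{1}{14}\right) 105 = \frac{2347}{700} \cdot 105 = \frac{7041}{20}$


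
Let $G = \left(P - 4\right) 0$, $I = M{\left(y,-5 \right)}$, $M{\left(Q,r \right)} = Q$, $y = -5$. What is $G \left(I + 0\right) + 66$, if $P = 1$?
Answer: $66$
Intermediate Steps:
$I = -5$
$G = 0$ ($G = \left(1 - 4\right) 0 = \left(-3\right) 0 = 0$)
$G \left(I + 0\right) + 66 = 0 \left(-5 + 0\right) + 66 = 0 \left(-5\right) + 66 = 0 + 66 = 66$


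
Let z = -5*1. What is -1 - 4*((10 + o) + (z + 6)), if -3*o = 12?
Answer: -29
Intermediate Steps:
o = -4 (o = -1/3*12 = -4)
z = -5
-1 - 4*((10 + o) + (z + 6)) = -1 - 4*((10 - 4) + (-5 + 6)) = -1 - 4*(6 + 1) = -1 - 4*7 = -1 - 28 = -29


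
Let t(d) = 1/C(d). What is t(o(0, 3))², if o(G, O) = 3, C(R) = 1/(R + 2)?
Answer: 25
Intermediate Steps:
C(R) = 1/(2 + R)
t(d) = 2 + d (t(d) = 1/(1/(2 + d)) = 2 + d)
t(o(0, 3))² = (2 + 3)² = 5² = 25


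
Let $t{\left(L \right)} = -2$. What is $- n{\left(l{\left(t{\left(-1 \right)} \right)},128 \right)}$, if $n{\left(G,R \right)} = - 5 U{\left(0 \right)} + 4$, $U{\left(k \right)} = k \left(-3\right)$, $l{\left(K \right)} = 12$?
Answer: $-4$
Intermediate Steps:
$U{\left(k \right)} = - 3 k$
$n{\left(G,R \right)} = 4$ ($n{\left(G,R \right)} = - 5 \left(\left(-3\right) 0\right) + 4 = \left(-5\right) 0 + 4 = 0 + 4 = 4$)
$- n{\left(l{\left(t{\left(-1 \right)} \right)},128 \right)} = \left(-1\right) 4 = -4$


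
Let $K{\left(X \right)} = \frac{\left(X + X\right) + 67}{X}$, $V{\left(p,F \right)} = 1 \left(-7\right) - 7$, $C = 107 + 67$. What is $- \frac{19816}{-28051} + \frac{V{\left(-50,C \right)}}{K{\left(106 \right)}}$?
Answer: $- \frac{36099020}{7826229} \approx -4.6126$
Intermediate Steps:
$C = 174$
$V{\left(p,F \right)} = -14$ ($V{\left(p,F \right)} = -7 - 7 = -14$)
$K{\left(X \right)} = \frac{67 + 2 X}{X}$ ($K{\left(X \right)} = \frac{2 X + 67}{X} = \frac{67 + 2 X}{X}$)
$- \frac{19816}{-28051} + \frac{V{\left(-50,C \right)}}{K{\left(106 \right)}} = - \frac{19816}{-28051} - \frac{14}{2 + \frac{67}{106}} = \left(-19816\right) \left(- \frac{1}{28051}\right) - \frac{14}{2 + 67 \cdot \frac{1}{106}} = \frac{19816}{28051} - \frac{14}{2 + \frac{67}{106}} = \frac{19816}{28051} - \frac{14}{\frac{279}{106}} = \frac{19816}{28051} - \frac{1484}{279} = - \frac{36099020}{7826229}$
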